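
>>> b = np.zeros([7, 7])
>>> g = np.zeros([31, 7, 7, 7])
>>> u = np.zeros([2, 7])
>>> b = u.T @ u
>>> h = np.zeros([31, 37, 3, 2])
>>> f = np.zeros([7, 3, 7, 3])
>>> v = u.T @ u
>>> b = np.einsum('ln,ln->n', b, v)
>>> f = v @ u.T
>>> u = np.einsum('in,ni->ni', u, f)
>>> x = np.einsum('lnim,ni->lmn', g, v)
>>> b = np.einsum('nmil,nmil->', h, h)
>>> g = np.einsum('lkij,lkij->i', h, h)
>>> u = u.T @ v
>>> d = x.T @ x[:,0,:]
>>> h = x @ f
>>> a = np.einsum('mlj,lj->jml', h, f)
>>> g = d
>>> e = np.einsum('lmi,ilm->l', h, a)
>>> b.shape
()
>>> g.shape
(7, 7, 7)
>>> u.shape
(2, 7)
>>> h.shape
(31, 7, 2)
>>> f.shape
(7, 2)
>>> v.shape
(7, 7)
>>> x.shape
(31, 7, 7)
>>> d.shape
(7, 7, 7)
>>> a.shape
(2, 31, 7)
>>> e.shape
(31,)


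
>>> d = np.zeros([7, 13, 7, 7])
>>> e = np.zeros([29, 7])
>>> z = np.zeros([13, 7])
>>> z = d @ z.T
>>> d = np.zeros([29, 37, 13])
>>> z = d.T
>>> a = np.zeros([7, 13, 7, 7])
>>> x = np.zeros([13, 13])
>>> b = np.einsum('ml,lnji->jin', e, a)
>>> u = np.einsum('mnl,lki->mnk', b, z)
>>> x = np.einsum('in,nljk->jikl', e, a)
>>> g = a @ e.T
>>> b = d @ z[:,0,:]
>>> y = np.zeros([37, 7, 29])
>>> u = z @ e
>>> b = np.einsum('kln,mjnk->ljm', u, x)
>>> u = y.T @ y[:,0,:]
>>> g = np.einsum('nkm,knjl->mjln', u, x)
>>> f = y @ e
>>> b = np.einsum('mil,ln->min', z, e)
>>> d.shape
(29, 37, 13)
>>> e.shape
(29, 7)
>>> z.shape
(13, 37, 29)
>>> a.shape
(7, 13, 7, 7)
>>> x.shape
(7, 29, 7, 13)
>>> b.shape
(13, 37, 7)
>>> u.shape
(29, 7, 29)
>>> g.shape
(29, 7, 13, 29)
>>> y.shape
(37, 7, 29)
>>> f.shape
(37, 7, 7)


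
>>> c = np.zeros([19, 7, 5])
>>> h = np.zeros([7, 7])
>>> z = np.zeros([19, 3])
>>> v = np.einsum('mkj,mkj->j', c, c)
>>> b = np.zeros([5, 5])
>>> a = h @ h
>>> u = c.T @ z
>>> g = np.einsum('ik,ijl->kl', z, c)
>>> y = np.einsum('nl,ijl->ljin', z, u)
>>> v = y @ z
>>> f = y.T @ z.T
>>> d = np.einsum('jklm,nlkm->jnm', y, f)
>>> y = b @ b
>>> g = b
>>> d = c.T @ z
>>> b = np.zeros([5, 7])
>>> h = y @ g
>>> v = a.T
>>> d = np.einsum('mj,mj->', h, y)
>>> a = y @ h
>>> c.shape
(19, 7, 5)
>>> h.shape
(5, 5)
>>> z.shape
(19, 3)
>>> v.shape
(7, 7)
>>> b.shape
(5, 7)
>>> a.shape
(5, 5)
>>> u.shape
(5, 7, 3)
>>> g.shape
(5, 5)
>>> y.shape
(5, 5)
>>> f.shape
(19, 5, 7, 19)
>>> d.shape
()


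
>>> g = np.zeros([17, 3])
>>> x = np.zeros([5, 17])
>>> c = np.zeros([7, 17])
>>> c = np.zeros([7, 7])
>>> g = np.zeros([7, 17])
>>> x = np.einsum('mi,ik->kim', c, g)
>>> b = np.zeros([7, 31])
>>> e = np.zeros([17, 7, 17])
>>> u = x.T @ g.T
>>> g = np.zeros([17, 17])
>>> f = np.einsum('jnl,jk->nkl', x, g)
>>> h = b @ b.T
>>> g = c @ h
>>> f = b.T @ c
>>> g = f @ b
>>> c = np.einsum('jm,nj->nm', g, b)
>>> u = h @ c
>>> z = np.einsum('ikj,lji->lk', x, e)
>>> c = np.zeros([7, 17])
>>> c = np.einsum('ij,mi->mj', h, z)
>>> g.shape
(31, 31)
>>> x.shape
(17, 7, 7)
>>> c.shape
(17, 7)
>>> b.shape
(7, 31)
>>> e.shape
(17, 7, 17)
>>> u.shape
(7, 31)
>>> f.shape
(31, 7)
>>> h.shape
(7, 7)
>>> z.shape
(17, 7)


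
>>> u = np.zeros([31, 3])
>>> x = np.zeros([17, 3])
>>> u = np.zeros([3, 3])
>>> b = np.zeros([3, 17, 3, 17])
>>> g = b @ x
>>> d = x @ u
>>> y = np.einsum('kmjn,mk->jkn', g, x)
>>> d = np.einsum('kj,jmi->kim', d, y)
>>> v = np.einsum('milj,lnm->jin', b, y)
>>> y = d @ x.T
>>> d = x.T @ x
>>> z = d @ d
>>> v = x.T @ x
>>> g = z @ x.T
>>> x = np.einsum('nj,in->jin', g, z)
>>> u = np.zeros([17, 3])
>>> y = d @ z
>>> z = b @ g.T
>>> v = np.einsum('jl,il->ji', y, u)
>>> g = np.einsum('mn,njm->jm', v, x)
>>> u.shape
(17, 3)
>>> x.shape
(17, 3, 3)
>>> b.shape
(3, 17, 3, 17)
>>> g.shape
(3, 3)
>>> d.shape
(3, 3)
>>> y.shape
(3, 3)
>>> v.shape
(3, 17)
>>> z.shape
(3, 17, 3, 3)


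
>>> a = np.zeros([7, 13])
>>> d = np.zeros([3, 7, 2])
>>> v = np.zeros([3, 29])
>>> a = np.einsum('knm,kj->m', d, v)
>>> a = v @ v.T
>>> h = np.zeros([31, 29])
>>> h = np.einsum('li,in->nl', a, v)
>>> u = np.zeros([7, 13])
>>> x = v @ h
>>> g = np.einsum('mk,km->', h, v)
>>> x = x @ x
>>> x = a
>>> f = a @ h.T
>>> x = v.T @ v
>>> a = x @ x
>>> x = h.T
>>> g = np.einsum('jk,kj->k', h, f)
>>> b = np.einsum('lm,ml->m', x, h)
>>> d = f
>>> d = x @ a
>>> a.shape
(29, 29)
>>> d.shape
(3, 29)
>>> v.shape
(3, 29)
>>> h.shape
(29, 3)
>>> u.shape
(7, 13)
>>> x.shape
(3, 29)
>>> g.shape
(3,)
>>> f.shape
(3, 29)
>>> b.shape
(29,)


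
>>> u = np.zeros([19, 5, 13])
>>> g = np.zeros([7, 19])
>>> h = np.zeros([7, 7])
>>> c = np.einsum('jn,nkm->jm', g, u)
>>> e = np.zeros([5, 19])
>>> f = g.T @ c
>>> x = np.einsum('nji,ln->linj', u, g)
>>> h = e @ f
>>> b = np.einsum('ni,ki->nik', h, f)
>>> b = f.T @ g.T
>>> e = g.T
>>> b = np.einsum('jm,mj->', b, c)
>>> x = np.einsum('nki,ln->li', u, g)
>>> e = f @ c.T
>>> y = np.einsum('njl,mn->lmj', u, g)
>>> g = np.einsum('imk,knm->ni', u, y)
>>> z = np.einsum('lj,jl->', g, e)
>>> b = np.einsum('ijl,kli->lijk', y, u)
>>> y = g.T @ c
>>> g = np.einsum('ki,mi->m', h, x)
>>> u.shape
(19, 5, 13)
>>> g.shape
(7,)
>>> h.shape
(5, 13)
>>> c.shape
(7, 13)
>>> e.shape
(19, 7)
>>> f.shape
(19, 13)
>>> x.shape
(7, 13)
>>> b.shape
(5, 13, 7, 19)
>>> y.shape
(19, 13)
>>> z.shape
()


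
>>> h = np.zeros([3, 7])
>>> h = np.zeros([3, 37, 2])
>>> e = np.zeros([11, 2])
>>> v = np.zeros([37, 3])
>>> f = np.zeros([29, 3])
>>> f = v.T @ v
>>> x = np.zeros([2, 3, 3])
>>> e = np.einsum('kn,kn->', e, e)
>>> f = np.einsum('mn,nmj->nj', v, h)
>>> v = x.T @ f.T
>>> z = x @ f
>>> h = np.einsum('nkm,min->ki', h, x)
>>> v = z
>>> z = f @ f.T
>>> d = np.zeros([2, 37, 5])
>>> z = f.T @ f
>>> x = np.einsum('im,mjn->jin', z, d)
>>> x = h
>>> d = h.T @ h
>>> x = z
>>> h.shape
(37, 3)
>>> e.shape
()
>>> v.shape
(2, 3, 2)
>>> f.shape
(3, 2)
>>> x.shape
(2, 2)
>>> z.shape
(2, 2)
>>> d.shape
(3, 3)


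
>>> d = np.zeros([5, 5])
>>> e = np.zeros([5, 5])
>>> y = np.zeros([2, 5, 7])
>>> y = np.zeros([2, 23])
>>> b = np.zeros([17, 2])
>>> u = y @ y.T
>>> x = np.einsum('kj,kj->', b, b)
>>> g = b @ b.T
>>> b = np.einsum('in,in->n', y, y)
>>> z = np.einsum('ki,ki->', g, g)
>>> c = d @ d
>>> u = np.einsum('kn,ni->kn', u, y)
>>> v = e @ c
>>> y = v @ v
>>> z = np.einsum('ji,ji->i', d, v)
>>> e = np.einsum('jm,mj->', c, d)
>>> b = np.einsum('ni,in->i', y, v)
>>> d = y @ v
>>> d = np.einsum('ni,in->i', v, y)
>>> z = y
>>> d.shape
(5,)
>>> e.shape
()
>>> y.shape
(5, 5)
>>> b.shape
(5,)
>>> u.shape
(2, 2)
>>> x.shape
()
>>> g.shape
(17, 17)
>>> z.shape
(5, 5)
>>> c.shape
(5, 5)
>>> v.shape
(5, 5)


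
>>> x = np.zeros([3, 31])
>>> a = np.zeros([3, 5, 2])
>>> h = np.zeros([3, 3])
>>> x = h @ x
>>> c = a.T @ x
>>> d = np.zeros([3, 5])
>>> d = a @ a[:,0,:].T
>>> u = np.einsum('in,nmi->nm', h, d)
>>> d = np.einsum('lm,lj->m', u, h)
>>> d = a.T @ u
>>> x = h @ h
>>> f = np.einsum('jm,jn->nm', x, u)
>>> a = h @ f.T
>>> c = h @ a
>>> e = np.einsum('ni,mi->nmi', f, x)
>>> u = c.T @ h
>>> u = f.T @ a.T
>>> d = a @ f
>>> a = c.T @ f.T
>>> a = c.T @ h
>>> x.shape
(3, 3)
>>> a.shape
(5, 3)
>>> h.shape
(3, 3)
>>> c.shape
(3, 5)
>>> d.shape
(3, 3)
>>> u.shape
(3, 3)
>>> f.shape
(5, 3)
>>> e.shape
(5, 3, 3)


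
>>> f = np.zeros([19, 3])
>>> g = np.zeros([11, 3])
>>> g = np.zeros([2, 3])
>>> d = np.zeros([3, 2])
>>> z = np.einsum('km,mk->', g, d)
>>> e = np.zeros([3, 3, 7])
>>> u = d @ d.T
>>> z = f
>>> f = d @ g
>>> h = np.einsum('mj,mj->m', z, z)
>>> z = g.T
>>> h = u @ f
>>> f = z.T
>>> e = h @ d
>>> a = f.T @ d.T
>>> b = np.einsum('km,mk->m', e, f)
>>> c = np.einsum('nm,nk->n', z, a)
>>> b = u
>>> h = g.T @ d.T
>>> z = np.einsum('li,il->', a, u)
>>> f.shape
(2, 3)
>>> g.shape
(2, 3)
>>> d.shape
(3, 2)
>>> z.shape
()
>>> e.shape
(3, 2)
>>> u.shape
(3, 3)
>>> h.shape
(3, 3)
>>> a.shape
(3, 3)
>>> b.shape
(3, 3)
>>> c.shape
(3,)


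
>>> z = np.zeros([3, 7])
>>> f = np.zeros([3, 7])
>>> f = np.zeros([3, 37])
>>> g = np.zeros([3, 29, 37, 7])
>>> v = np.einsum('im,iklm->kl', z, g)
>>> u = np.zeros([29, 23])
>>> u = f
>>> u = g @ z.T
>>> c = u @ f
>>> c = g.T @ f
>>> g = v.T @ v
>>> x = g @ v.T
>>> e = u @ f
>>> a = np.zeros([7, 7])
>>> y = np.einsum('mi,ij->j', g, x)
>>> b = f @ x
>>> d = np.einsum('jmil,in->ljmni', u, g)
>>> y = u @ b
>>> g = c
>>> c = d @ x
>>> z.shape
(3, 7)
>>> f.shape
(3, 37)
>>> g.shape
(7, 37, 29, 37)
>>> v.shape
(29, 37)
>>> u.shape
(3, 29, 37, 3)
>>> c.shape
(3, 3, 29, 37, 29)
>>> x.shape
(37, 29)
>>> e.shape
(3, 29, 37, 37)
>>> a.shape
(7, 7)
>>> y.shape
(3, 29, 37, 29)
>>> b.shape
(3, 29)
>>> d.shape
(3, 3, 29, 37, 37)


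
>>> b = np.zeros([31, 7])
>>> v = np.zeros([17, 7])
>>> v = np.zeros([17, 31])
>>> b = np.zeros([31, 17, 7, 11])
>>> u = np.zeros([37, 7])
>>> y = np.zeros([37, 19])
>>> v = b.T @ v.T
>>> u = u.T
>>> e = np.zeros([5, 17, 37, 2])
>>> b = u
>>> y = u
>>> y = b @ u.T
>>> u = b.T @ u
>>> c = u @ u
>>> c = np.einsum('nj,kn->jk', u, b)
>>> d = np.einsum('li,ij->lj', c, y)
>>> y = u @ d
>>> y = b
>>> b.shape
(7, 37)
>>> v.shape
(11, 7, 17, 17)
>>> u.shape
(37, 37)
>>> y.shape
(7, 37)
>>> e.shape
(5, 17, 37, 2)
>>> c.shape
(37, 7)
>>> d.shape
(37, 7)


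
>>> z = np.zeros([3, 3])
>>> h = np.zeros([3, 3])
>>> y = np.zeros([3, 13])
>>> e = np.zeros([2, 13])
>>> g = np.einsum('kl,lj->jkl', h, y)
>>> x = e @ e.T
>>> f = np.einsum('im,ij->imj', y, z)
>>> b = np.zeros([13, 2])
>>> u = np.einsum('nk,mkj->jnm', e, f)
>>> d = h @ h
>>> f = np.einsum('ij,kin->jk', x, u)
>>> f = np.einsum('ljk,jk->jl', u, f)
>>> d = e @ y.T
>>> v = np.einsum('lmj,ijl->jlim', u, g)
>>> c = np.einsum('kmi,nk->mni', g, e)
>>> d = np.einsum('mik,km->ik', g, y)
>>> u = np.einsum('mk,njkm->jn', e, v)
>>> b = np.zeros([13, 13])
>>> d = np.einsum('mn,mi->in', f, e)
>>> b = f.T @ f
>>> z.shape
(3, 3)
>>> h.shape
(3, 3)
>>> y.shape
(3, 13)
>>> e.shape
(2, 13)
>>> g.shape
(13, 3, 3)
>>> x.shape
(2, 2)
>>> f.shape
(2, 3)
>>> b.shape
(3, 3)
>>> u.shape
(3, 3)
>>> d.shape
(13, 3)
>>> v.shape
(3, 3, 13, 2)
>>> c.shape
(3, 2, 3)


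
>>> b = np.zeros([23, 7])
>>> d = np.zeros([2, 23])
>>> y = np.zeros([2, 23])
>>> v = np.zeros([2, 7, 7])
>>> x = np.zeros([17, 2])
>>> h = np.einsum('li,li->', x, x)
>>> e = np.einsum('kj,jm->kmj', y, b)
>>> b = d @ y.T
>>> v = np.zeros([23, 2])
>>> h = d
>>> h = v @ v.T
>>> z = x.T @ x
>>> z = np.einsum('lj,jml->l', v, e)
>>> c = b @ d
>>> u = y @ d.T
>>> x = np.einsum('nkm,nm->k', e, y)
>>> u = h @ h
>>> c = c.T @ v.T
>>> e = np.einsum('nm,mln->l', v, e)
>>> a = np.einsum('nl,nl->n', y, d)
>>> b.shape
(2, 2)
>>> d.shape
(2, 23)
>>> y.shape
(2, 23)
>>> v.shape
(23, 2)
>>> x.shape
(7,)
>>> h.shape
(23, 23)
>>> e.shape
(7,)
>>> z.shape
(23,)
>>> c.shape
(23, 23)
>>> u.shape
(23, 23)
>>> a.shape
(2,)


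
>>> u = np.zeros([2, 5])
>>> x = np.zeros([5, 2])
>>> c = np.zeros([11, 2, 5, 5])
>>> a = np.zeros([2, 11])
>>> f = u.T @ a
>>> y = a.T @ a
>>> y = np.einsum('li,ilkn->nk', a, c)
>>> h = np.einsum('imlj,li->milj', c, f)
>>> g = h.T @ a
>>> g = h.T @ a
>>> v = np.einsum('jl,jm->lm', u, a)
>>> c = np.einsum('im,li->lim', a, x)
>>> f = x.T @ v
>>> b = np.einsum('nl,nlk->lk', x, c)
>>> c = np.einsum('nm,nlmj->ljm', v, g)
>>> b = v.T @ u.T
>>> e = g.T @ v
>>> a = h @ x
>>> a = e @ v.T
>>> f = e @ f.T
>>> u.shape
(2, 5)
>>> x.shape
(5, 2)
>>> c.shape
(5, 11, 11)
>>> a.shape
(11, 11, 5, 5)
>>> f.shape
(11, 11, 5, 2)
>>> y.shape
(5, 5)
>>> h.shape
(2, 11, 5, 5)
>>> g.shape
(5, 5, 11, 11)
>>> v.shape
(5, 11)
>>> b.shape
(11, 2)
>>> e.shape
(11, 11, 5, 11)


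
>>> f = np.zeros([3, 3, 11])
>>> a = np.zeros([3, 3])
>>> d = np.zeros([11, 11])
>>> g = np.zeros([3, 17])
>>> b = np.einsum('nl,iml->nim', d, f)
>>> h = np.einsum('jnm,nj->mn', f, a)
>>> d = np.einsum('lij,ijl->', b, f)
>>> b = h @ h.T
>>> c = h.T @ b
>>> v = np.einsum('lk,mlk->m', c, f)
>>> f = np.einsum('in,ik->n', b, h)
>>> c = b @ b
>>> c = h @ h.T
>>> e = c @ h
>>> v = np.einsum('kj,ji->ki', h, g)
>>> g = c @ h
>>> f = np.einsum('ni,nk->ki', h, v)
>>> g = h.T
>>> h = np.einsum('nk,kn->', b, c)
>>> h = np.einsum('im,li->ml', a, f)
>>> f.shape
(17, 3)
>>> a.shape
(3, 3)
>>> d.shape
()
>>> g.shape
(3, 11)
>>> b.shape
(11, 11)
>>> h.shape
(3, 17)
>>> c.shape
(11, 11)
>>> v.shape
(11, 17)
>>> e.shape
(11, 3)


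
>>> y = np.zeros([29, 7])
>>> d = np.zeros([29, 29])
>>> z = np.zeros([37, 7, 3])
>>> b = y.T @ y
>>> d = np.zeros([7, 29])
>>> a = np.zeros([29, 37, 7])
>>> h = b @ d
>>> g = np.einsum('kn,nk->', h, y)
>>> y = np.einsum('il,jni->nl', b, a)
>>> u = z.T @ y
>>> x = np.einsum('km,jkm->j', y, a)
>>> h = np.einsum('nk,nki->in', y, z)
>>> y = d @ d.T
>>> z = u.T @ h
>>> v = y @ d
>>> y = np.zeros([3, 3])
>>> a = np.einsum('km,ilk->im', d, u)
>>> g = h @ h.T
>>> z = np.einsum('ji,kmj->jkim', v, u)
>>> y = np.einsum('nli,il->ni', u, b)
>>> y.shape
(3, 7)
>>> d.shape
(7, 29)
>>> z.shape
(7, 3, 29, 7)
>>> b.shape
(7, 7)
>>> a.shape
(3, 29)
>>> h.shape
(3, 37)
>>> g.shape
(3, 3)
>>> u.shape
(3, 7, 7)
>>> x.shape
(29,)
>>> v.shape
(7, 29)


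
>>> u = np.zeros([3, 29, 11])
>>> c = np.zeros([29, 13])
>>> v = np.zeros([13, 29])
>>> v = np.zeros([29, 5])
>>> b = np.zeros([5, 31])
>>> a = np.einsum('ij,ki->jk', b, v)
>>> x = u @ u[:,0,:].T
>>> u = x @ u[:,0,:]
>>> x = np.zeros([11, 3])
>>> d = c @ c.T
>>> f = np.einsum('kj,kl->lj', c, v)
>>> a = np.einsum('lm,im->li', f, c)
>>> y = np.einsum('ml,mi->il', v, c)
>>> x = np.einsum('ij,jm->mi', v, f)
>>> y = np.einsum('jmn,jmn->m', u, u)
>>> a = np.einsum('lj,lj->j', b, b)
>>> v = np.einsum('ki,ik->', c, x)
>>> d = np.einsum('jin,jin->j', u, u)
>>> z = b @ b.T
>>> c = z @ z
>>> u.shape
(3, 29, 11)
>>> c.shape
(5, 5)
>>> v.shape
()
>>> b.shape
(5, 31)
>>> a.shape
(31,)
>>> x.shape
(13, 29)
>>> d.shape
(3,)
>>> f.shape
(5, 13)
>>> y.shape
(29,)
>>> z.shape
(5, 5)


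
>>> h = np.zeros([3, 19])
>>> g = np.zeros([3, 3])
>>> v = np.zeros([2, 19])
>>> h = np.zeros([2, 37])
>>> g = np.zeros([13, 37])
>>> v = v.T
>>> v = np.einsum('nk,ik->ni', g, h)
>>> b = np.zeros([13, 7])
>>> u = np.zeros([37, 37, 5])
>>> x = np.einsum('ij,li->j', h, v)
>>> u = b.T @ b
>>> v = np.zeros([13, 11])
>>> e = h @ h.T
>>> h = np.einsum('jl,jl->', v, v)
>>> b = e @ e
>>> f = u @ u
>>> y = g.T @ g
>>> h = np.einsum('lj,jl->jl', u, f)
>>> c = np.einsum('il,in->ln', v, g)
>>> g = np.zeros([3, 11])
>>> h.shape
(7, 7)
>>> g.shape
(3, 11)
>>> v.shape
(13, 11)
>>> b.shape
(2, 2)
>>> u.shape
(7, 7)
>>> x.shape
(37,)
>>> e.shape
(2, 2)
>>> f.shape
(7, 7)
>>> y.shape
(37, 37)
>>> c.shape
(11, 37)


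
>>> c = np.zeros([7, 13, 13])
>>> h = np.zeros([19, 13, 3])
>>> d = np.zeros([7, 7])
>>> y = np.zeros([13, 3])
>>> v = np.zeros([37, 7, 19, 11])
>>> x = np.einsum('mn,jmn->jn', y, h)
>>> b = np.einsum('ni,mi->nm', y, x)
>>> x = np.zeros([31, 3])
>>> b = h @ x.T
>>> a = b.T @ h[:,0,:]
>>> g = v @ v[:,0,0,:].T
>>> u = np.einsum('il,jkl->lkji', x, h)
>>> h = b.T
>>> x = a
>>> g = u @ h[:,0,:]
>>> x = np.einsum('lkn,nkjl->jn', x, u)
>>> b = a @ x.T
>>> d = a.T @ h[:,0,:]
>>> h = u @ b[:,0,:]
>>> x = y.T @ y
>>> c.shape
(7, 13, 13)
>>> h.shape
(3, 13, 19, 19)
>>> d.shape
(3, 13, 19)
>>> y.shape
(13, 3)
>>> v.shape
(37, 7, 19, 11)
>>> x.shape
(3, 3)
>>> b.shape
(31, 13, 19)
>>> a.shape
(31, 13, 3)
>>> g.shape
(3, 13, 19, 19)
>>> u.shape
(3, 13, 19, 31)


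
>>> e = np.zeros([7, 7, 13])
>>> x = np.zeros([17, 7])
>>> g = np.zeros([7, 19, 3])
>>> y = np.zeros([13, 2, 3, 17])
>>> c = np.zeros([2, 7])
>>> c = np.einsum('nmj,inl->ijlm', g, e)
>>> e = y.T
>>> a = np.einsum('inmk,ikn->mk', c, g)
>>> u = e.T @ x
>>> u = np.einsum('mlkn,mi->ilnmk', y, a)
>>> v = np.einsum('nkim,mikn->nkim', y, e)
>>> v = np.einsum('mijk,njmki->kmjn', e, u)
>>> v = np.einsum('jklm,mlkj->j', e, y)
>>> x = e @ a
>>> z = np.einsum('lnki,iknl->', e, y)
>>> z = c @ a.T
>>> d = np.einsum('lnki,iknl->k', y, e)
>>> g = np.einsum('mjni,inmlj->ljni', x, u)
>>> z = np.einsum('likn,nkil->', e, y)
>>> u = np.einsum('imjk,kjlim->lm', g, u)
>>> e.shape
(17, 3, 2, 13)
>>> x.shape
(17, 3, 2, 19)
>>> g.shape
(13, 3, 2, 19)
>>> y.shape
(13, 2, 3, 17)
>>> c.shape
(7, 3, 13, 19)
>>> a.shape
(13, 19)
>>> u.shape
(17, 3)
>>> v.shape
(17,)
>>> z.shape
()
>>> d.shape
(3,)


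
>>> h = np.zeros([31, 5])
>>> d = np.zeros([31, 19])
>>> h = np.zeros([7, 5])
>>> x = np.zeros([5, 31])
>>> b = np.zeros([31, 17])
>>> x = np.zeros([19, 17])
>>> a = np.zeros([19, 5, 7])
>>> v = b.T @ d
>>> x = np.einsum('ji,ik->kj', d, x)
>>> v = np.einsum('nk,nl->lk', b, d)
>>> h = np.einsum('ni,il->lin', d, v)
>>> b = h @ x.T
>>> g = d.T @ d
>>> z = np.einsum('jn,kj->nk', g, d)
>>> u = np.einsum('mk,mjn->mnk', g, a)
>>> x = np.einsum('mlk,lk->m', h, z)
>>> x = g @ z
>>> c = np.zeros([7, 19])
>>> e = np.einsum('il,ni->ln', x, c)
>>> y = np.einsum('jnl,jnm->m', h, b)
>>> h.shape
(17, 19, 31)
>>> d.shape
(31, 19)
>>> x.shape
(19, 31)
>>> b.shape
(17, 19, 17)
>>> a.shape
(19, 5, 7)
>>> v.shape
(19, 17)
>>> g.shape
(19, 19)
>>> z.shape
(19, 31)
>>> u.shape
(19, 7, 19)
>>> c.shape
(7, 19)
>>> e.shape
(31, 7)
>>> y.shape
(17,)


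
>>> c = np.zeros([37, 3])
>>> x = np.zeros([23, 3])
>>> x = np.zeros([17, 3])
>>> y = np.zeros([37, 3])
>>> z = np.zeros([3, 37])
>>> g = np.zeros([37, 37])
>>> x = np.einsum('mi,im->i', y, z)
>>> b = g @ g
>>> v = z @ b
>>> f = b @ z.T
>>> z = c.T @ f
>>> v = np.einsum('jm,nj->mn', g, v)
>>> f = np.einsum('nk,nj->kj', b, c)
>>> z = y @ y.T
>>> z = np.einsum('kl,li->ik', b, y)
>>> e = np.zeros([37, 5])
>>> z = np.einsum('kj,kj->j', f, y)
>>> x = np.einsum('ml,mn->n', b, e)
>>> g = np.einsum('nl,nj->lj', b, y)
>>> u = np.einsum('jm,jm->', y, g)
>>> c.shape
(37, 3)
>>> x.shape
(5,)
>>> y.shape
(37, 3)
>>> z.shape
(3,)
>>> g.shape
(37, 3)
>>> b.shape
(37, 37)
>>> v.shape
(37, 3)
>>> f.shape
(37, 3)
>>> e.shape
(37, 5)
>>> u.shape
()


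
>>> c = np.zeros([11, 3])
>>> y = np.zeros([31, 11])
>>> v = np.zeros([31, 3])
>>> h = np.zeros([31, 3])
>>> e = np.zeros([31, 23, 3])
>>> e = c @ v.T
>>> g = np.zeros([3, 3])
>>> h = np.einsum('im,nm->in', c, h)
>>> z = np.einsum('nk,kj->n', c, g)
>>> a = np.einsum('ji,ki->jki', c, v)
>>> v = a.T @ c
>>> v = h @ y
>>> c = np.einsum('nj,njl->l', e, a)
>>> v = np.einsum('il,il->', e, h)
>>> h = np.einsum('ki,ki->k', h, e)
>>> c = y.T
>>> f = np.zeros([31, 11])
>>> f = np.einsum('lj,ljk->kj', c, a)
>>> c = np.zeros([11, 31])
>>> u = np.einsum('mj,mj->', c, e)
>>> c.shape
(11, 31)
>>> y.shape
(31, 11)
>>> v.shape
()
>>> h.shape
(11,)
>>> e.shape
(11, 31)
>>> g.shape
(3, 3)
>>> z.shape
(11,)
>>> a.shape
(11, 31, 3)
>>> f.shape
(3, 31)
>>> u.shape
()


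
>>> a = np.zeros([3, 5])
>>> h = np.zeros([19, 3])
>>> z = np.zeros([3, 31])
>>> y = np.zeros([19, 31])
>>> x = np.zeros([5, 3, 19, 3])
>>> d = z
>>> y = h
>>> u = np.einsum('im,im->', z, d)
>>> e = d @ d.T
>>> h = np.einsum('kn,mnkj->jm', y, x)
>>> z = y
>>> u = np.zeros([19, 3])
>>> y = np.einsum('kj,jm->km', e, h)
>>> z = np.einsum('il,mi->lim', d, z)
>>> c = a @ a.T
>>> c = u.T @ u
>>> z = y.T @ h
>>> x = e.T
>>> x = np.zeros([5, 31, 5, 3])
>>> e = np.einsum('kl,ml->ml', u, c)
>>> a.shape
(3, 5)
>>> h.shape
(3, 5)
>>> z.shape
(5, 5)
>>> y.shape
(3, 5)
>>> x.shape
(5, 31, 5, 3)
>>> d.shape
(3, 31)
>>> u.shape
(19, 3)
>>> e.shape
(3, 3)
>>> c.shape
(3, 3)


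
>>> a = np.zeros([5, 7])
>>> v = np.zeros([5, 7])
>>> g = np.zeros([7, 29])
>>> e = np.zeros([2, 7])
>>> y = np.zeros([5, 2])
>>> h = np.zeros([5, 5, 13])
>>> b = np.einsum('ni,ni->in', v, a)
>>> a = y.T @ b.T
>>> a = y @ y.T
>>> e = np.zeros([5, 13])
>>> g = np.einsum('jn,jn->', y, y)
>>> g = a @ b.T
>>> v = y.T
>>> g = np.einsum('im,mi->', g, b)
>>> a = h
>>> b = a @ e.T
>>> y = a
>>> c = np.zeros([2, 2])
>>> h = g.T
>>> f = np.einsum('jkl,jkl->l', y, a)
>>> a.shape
(5, 5, 13)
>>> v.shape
(2, 5)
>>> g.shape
()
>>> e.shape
(5, 13)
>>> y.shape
(5, 5, 13)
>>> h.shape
()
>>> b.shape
(5, 5, 5)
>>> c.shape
(2, 2)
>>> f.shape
(13,)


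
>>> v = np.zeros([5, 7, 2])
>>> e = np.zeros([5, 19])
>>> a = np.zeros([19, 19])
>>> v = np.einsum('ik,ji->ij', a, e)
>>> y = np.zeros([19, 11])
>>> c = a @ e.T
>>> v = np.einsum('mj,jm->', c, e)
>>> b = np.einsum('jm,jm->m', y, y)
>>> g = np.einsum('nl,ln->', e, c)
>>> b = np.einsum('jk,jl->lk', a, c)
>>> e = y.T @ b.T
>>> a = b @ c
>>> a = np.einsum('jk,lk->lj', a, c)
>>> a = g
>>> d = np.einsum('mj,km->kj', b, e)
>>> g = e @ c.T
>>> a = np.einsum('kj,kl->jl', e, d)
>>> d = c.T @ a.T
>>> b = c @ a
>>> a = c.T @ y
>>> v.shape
()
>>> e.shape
(11, 5)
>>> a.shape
(5, 11)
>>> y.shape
(19, 11)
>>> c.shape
(19, 5)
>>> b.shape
(19, 19)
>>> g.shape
(11, 19)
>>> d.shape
(5, 5)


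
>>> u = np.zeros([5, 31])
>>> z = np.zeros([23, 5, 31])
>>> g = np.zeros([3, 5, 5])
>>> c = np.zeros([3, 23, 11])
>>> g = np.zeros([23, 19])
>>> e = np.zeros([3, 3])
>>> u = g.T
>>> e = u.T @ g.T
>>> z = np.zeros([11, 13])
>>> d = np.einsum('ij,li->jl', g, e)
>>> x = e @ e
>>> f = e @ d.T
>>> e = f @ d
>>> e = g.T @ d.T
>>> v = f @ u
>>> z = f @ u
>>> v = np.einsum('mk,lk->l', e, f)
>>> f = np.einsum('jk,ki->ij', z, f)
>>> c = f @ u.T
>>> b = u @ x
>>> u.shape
(19, 23)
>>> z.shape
(23, 23)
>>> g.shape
(23, 19)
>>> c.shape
(19, 19)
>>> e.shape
(19, 19)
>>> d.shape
(19, 23)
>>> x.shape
(23, 23)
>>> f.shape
(19, 23)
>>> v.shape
(23,)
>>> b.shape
(19, 23)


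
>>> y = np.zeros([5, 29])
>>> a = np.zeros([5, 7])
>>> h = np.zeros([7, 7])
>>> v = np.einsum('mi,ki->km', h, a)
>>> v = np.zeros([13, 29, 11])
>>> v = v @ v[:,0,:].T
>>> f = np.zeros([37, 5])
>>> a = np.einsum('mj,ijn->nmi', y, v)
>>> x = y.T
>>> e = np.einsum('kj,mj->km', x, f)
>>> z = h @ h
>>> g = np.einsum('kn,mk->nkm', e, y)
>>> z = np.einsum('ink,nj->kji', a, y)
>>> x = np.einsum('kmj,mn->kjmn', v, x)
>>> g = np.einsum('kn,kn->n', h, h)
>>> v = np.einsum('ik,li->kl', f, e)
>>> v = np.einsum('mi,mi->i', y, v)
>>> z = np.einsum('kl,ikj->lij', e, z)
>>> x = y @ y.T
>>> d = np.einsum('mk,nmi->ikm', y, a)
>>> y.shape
(5, 29)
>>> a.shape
(13, 5, 13)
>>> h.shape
(7, 7)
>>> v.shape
(29,)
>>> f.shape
(37, 5)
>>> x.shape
(5, 5)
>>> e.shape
(29, 37)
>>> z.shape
(37, 13, 13)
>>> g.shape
(7,)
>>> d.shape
(13, 29, 5)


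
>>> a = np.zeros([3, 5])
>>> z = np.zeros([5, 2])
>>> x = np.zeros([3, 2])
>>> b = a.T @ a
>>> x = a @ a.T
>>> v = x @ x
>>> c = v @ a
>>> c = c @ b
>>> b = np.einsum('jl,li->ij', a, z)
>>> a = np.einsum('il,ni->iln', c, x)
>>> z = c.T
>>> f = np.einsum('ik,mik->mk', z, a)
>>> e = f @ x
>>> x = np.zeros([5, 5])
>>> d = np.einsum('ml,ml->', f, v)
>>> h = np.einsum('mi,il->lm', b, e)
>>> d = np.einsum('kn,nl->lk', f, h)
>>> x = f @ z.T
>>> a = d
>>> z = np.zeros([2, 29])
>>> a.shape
(2, 3)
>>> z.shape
(2, 29)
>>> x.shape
(3, 5)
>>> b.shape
(2, 3)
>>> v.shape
(3, 3)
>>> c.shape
(3, 5)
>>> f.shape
(3, 3)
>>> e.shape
(3, 3)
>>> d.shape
(2, 3)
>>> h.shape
(3, 2)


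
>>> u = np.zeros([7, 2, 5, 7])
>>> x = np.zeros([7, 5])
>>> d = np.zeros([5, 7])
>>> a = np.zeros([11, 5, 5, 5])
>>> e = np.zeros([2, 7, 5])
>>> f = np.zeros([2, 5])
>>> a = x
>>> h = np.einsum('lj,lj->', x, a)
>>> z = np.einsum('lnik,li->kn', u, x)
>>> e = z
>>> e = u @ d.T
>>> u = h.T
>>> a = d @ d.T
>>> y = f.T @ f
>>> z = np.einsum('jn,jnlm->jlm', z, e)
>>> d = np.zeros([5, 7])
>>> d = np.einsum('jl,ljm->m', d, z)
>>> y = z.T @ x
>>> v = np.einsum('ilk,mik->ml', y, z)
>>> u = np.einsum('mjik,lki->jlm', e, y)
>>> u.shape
(2, 5, 7)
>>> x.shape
(7, 5)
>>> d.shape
(5,)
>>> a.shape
(5, 5)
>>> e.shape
(7, 2, 5, 5)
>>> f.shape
(2, 5)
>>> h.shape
()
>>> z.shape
(7, 5, 5)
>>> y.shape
(5, 5, 5)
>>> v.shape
(7, 5)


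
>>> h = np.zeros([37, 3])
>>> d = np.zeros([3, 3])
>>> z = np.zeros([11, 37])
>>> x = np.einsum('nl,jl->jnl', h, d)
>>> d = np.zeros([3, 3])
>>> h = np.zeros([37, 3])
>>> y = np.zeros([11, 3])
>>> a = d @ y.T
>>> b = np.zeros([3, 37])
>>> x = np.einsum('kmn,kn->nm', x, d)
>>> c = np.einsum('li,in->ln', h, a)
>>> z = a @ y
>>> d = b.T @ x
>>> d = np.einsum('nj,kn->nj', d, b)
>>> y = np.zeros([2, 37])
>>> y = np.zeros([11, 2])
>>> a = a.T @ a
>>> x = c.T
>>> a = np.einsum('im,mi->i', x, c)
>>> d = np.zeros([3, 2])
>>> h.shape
(37, 3)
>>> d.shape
(3, 2)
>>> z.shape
(3, 3)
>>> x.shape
(11, 37)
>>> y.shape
(11, 2)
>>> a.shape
(11,)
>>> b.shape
(3, 37)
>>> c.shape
(37, 11)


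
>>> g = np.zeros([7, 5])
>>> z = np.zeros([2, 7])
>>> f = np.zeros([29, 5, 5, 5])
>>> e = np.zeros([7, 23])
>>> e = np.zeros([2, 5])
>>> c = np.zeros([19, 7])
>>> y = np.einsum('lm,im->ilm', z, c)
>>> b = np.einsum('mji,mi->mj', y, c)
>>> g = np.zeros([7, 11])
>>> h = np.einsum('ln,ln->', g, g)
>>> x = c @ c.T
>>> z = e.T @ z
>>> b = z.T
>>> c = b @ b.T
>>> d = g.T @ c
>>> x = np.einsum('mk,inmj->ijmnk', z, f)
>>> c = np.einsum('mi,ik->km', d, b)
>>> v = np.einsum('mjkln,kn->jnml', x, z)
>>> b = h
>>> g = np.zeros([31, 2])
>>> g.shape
(31, 2)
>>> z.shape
(5, 7)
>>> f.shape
(29, 5, 5, 5)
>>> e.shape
(2, 5)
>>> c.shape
(5, 11)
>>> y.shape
(19, 2, 7)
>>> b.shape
()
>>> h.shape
()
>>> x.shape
(29, 5, 5, 5, 7)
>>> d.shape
(11, 7)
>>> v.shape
(5, 7, 29, 5)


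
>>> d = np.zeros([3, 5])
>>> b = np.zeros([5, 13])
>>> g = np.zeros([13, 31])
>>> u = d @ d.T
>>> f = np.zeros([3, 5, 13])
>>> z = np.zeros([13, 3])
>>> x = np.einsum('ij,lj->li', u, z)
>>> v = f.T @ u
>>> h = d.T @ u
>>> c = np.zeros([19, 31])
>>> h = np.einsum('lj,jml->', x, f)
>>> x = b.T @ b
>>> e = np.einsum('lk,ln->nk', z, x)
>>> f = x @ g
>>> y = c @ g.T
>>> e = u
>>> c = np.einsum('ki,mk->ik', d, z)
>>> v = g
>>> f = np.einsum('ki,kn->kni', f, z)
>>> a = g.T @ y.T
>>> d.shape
(3, 5)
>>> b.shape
(5, 13)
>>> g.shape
(13, 31)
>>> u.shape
(3, 3)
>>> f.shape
(13, 3, 31)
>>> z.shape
(13, 3)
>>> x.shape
(13, 13)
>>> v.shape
(13, 31)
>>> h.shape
()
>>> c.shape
(5, 3)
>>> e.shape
(3, 3)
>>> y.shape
(19, 13)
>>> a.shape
(31, 19)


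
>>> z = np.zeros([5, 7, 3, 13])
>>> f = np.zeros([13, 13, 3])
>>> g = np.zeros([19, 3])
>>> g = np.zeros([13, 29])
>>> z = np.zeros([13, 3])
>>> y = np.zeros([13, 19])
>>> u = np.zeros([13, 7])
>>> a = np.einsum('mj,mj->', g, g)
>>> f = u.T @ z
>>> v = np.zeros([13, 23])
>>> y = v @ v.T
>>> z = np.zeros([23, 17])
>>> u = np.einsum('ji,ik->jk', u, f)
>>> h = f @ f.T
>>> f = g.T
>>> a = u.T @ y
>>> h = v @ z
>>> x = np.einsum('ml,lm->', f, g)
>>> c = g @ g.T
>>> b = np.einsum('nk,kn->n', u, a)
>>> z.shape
(23, 17)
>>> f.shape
(29, 13)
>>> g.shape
(13, 29)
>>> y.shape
(13, 13)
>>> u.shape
(13, 3)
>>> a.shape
(3, 13)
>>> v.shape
(13, 23)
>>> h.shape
(13, 17)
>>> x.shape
()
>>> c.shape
(13, 13)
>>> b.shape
(13,)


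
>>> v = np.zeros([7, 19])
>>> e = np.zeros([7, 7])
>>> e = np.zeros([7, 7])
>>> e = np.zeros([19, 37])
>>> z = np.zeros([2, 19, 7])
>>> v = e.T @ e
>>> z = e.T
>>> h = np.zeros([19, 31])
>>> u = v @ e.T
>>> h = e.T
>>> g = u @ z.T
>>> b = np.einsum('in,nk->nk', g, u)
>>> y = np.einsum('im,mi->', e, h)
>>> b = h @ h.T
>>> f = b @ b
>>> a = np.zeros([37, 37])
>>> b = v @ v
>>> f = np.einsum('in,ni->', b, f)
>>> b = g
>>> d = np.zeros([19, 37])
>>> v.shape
(37, 37)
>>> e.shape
(19, 37)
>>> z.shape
(37, 19)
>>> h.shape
(37, 19)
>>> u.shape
(37, 19)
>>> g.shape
(37, 37)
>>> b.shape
(37, 37)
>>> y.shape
()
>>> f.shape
()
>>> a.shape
(37, 37)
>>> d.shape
(19, 37)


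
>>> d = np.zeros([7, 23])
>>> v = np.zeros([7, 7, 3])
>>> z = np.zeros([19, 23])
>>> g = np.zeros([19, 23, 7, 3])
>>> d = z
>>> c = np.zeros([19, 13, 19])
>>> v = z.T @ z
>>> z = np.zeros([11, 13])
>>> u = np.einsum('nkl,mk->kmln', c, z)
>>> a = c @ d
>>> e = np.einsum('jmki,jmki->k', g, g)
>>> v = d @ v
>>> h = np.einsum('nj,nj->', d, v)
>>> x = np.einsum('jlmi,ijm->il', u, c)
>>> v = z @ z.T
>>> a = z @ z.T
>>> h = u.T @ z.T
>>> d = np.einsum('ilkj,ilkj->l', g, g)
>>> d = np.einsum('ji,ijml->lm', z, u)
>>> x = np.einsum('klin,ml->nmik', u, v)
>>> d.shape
(19, 19)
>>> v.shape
(11, 11)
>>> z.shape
(11, 13)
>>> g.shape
(19, 23, 7, 3)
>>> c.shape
(19, 13, 19)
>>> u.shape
(13, 11, 19, 19)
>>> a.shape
(11, 11)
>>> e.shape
(7,)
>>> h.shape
(19, 19, 11, 11)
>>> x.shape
(19, 11, 19, 13)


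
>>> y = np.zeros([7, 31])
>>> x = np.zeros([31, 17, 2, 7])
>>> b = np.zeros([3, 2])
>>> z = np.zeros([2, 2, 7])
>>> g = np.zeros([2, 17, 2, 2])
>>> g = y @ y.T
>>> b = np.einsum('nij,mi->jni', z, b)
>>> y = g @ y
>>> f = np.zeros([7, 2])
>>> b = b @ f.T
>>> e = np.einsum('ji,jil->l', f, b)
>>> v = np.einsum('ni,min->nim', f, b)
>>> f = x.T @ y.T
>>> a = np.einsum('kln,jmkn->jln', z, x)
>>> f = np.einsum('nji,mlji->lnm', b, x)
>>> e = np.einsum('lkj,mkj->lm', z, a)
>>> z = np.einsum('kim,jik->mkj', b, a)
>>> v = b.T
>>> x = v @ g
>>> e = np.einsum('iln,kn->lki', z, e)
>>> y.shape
(7, 31)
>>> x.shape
(7, 2, 7)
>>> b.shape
(7, 2, 7)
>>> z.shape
(7, 7, 31)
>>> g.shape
(7, 7)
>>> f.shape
(17, 7, 31)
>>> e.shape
(7, 2, 7)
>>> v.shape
(7, 2, 7)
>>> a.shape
(31, 2, 7)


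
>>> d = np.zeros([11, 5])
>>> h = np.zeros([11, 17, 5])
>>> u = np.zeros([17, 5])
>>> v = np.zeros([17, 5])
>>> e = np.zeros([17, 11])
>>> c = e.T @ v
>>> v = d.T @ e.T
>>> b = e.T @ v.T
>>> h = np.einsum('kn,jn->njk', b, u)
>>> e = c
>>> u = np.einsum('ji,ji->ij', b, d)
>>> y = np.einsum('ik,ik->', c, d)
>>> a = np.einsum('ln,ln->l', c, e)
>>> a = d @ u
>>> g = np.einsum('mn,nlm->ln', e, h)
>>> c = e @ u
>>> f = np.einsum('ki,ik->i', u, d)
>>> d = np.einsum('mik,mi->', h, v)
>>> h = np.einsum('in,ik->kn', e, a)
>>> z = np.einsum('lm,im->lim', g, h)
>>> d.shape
()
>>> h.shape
(11, 5)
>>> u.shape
(5, 11)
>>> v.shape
(5, 17)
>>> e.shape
(11, 5)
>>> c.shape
(11, 11)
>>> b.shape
(11, 5)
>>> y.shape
()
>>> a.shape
(11, 11)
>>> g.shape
(17, 5)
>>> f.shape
(11,)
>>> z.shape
(17, 11, 5)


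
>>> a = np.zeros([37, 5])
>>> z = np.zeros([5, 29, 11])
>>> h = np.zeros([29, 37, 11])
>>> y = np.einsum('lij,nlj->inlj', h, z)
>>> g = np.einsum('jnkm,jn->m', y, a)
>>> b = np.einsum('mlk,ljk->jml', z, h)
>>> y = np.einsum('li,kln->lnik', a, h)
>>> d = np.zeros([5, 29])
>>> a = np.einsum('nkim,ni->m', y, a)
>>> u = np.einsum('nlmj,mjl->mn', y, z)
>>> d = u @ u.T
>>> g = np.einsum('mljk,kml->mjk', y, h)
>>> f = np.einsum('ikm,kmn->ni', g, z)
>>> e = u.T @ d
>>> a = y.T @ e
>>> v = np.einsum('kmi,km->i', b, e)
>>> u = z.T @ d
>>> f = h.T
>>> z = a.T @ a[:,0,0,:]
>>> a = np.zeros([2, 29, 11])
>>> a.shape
(2, 29, 11)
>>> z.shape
(5, 11, 5, 5)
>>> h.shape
(29, 37, 11)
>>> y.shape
(37, 11, 5, 29)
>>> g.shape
(37, 5, 29)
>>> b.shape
(37, 5, 29)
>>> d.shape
(5, 5)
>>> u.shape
(11, 29, 5)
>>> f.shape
(11, 37, 29)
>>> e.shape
(37, 5)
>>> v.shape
(29,)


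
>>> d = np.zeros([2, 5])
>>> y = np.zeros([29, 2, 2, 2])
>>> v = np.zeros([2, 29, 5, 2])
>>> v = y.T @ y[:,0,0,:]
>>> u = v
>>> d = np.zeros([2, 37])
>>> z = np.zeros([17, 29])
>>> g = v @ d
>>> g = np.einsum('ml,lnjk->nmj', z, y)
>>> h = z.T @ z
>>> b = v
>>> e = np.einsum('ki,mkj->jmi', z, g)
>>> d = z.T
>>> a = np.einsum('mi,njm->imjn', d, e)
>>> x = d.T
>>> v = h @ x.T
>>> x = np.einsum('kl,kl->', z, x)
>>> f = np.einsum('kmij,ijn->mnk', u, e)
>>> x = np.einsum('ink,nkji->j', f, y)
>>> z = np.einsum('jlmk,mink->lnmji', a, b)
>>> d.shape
(29, 17)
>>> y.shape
(29, 2, 2, 2)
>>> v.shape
(29, 17)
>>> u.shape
(2, 2, 2, 2)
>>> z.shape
(29, 2, 2, 17, 2)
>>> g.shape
(2, 17, 2)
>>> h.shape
(29, 29)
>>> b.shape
(2, 2, 2, 2)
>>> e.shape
(2, 2, 29)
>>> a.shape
(17, 29, 2, 2)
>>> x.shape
(2,)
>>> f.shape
(2, 29, 2)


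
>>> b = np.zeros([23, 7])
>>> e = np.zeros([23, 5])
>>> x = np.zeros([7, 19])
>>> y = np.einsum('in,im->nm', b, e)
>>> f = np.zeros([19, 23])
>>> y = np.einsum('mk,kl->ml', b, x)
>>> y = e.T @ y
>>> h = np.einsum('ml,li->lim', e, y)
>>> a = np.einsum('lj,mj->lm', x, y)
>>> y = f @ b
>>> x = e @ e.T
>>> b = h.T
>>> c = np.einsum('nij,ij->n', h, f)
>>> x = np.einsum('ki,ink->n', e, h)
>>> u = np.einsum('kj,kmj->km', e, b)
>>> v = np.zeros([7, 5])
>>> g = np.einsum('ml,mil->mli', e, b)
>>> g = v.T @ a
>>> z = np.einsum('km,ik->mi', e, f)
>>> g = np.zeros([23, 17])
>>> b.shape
(23, 19, 5)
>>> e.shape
(23, 5)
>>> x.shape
(19,)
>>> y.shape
(19, 7)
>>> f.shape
(19, 23)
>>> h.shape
(5, 19, 23)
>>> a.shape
(7, 5)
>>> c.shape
(5,)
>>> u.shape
(23, 19)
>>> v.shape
(7, 5)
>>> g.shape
(23, 17)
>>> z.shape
(5, 19)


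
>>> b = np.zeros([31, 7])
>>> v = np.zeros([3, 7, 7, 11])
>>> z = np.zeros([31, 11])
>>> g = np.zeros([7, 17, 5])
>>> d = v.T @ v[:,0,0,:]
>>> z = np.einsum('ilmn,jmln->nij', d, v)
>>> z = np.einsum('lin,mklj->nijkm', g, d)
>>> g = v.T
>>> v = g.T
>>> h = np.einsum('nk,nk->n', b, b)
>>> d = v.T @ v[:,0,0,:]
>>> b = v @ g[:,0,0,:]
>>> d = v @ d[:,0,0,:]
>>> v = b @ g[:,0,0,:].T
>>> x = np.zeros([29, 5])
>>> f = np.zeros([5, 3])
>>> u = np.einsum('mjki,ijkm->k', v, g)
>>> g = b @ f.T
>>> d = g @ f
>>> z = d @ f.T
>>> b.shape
(3, 7, 7, 3)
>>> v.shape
(3, 7, 7, 11)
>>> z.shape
(3, 7, 7, 5)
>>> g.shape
(3, 7, 7, 5)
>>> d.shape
(3, 7, 7, 3)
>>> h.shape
(31,)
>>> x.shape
(29, 5)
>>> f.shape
(5, 3)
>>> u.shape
(7,)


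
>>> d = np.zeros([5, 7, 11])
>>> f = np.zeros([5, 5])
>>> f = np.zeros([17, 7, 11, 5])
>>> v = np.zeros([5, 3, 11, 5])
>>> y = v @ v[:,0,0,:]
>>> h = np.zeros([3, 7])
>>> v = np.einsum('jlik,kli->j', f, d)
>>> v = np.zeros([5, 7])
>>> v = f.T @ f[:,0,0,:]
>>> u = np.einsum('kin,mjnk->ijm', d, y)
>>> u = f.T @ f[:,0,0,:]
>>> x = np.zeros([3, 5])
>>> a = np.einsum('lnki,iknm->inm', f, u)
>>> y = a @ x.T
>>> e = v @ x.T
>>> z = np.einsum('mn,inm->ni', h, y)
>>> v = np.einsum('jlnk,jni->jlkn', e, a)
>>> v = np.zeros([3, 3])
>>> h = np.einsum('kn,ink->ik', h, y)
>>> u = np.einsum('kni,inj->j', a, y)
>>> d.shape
(5, 7, 11)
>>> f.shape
(17, 7, 11, 5)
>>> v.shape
(3, 3)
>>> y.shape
(5, 7, 3)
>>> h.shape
(5, 3)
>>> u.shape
(3,)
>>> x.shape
(3, 5)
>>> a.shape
(5, 7, 5)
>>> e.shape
(5, 11, 7, 3)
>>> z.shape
(7, 5)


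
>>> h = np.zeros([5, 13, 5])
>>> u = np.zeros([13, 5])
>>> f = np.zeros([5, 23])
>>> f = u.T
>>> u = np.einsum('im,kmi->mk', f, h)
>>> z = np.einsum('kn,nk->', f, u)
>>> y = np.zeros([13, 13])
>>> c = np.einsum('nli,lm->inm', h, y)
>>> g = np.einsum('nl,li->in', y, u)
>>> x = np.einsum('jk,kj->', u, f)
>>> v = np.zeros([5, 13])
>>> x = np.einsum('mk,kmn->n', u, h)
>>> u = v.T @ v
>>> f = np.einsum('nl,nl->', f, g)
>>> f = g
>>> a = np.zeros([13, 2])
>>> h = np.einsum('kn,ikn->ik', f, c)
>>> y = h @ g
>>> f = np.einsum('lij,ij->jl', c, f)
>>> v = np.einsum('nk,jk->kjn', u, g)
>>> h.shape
(5, 5)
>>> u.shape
(13, 13)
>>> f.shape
(13, 5)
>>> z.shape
()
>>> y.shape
(5, 13)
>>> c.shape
(5, 5, 13)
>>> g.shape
(5, 13)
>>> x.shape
(5,)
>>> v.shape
(13, 5, 13)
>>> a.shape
(13, 2)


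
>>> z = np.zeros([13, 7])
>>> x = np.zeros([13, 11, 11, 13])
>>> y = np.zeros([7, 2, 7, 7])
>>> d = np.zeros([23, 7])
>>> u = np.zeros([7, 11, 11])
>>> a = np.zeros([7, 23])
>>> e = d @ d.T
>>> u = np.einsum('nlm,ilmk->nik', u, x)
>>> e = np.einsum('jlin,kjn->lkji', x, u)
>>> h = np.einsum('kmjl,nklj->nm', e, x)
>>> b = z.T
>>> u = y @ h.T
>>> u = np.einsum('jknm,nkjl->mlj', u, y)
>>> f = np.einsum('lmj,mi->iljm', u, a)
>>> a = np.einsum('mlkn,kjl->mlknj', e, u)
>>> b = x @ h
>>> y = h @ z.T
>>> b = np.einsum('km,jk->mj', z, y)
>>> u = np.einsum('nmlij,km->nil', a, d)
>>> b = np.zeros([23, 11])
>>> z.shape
(13, 7)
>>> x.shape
(13, 11, 11, 13)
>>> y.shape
(13, 13)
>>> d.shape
(23, 7)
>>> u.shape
(11, 11, 13)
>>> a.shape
(11, 7, 13, 11, 7)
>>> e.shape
(11, 7, 13, 11)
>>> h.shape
(13, 7)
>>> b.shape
(23, 11)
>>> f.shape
(23, 13, 7, 7)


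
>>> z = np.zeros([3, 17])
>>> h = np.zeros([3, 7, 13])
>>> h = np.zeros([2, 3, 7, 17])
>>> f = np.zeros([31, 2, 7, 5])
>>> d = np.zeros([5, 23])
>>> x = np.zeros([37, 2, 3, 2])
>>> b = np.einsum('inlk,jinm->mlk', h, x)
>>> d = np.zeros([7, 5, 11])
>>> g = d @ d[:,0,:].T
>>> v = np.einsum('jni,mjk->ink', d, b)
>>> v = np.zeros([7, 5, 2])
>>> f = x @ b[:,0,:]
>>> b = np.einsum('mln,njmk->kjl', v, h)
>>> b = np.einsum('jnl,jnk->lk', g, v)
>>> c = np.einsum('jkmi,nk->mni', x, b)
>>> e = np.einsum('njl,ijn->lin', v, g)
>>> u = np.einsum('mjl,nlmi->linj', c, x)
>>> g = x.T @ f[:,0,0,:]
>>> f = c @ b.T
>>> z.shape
(3, 17)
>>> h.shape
(2, 3, 7, 17)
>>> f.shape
(3, 7, 7)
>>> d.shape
(7, 5, 11)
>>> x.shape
(37, 2, 3, 2)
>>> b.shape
(7, 2)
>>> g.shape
(2, 3, 2, 17)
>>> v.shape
(7, 5, 2)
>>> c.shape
(3, 7, 2)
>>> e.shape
(2, 7, 7)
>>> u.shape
(2, 2, 37, 7)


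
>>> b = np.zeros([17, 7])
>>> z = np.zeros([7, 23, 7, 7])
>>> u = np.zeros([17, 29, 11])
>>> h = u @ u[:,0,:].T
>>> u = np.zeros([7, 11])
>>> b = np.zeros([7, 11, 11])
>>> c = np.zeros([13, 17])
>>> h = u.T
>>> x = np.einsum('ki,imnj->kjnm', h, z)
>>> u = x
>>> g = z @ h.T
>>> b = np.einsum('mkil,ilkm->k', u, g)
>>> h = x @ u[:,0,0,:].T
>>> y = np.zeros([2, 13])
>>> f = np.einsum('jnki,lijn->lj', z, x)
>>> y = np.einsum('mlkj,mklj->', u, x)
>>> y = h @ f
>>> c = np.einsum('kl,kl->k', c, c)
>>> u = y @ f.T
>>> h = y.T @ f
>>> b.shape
(7,)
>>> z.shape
(7, 23, 7, 7)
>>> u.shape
(11, 7, 7, 11)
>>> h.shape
(7, 7, 7, 7)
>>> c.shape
(13,)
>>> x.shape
(11, 7, 7, 23)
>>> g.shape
(7, 23, 7, 11)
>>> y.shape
(11, 7, 7, 7)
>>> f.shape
(11, 7)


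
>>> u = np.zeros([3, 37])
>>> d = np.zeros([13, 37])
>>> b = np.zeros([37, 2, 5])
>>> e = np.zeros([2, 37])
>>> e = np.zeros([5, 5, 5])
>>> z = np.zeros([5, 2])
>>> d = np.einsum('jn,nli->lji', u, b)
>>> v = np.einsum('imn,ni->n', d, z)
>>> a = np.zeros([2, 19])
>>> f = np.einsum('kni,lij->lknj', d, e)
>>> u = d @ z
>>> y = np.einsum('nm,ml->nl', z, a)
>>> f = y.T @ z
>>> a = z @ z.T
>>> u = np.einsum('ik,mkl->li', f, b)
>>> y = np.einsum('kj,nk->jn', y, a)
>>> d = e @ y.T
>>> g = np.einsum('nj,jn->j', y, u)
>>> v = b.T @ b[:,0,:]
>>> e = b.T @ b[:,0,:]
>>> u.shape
(5, 19)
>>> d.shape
(5, 5, 19)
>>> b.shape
(37, 2, 5)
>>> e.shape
(5, 2, 5)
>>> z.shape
(5, 2)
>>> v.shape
(5, 2, 5)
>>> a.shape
(5, 5)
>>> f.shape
(19, 2)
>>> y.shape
(19, 5)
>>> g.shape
(5,)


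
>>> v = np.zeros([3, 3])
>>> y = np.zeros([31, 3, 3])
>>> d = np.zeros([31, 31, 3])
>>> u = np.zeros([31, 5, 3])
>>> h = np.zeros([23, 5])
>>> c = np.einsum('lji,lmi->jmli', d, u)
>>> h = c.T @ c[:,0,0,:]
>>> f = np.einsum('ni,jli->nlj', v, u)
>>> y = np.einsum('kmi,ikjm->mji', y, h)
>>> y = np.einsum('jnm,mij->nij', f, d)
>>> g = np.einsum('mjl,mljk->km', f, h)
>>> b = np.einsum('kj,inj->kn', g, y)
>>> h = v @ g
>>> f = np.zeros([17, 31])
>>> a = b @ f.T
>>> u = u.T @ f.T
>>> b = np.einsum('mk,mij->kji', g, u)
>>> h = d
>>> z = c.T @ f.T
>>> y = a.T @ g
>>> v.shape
(3, 3)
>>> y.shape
(17, 3)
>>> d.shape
(31, 31, 3)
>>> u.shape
(3, 5, 17)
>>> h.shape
(31, 31, 3)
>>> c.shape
(31, 5, 31, 3)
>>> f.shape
(17, 31)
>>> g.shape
(3, 3)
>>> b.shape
(3, 17, 5)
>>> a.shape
(3, 17)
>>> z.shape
(3, 31, 5, 17)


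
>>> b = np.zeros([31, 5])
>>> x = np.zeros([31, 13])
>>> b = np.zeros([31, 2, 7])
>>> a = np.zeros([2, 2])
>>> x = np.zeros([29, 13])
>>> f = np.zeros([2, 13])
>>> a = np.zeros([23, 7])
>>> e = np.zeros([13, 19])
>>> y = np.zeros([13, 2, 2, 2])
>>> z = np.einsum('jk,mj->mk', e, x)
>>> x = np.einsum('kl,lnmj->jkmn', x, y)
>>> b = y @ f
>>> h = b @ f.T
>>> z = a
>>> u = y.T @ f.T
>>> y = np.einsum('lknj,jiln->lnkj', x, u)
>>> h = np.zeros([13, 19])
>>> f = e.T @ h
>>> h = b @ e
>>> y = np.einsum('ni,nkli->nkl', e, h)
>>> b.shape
(13, 2, 2, 13)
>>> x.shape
(2, 29, 2, 2)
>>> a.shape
(23, 7)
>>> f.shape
(19, 19)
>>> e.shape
(13, 19)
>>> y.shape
(13, 2, 2)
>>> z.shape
(23, 7)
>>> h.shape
(13, 2, 2, 19)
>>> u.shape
(2, 2, 2, 2)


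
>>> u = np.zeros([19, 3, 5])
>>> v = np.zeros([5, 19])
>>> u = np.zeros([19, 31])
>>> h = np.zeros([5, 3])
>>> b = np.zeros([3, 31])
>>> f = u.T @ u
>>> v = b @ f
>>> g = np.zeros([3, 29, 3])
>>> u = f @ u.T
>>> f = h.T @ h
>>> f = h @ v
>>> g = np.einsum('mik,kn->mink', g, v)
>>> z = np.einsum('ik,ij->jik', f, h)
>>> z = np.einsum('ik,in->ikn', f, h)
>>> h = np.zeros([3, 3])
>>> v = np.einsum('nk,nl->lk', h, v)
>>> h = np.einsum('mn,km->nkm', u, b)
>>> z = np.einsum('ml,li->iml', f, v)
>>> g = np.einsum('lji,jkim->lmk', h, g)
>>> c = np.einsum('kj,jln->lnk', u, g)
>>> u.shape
(31, 19)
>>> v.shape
(31, 3)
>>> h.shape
(19, 3, 31)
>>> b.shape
(3, 31)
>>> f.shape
(5, 31)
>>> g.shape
(19, 3, 29)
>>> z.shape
(3, 5, 31)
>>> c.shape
(3, 29, 31)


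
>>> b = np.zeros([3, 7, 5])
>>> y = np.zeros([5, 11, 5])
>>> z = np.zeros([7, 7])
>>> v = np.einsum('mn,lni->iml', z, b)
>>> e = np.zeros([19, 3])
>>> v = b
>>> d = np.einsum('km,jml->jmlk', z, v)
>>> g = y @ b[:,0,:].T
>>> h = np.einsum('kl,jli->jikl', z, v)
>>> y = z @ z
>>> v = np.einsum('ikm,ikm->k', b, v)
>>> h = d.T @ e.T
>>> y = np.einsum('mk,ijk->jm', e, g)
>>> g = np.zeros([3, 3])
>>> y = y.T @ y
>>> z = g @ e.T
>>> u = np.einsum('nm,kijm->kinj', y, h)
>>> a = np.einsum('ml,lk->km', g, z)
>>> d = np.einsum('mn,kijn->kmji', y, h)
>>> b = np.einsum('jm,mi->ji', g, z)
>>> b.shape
(3, 19)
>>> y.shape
(19, 19)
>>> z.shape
(3, 19)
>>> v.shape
(7,)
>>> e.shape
(19, 3)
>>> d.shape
(7, 19, 7, 5)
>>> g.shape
(3, 3)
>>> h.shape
(7, 5, 7, 19)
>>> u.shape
(7, 5, 19, 7)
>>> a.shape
(19, 3)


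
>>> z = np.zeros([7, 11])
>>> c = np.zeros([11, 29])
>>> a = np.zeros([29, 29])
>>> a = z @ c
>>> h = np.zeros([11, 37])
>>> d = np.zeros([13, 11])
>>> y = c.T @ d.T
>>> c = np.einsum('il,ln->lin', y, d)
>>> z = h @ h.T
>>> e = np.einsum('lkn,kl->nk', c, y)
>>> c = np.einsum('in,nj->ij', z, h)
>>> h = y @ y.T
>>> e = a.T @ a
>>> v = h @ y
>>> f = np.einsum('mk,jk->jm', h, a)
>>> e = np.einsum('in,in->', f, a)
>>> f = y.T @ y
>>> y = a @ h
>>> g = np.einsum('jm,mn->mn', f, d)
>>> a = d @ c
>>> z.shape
(11, 11)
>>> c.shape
(11, 37)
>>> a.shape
(13, 37)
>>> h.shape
(29, 29)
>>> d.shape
(13, 11)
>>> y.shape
(7, 29)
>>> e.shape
()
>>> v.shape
(29, 13)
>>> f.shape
(13, 13)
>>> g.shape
(13, 11)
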